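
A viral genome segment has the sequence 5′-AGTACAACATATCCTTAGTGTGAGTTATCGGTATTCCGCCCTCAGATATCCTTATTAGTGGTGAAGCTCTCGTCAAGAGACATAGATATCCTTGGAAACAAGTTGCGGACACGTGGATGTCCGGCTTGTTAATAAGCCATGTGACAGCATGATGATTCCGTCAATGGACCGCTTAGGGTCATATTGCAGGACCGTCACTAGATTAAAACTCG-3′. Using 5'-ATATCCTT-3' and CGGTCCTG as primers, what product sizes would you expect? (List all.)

The forward primer ATATCCTT matches the top strand at positions 9–16, 46–53, 86–93.
The reverse primer's reverse complement is CAGGACCG, matching at positions 187–194.
Each forward site pairs with the reverse site to give a product ending at position 194: sizes 186, 149, 109 bp.

186 bp, 149 bp, 109 bp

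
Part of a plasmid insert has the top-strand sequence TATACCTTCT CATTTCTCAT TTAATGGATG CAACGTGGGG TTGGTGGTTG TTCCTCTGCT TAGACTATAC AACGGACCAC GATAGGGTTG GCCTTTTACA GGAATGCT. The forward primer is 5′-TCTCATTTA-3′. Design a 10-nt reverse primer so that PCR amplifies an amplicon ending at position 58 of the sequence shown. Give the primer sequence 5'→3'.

The forward primer binds at positions 15–23; the product's 3' end on the top strand is position 58.
The reverse primer anneals to the top strand over positions 49–58, i.e. to TGTTCCTCTG.
Its sequence written 5'→3' is the reverse complement: CAGAGGAACA.

5'-CAGAGGAACA-3'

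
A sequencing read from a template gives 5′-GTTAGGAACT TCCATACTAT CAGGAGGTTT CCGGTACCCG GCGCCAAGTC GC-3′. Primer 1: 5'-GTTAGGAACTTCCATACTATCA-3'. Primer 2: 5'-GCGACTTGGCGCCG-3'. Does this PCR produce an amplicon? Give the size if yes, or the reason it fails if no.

Yes — a 52 bp product.

Primer 1 (GTTAGGAACTTCCATACTATCA) matches the top strand at positions 1–22; it acts as a forward primer.
Primer 2's reverse complement is CGGCGCCAAGTCGC, matching the top strand at positions 39–52; it acts as a reverse primer.
The 3' ends face each other across positions 1–52, giving a 52 bp product.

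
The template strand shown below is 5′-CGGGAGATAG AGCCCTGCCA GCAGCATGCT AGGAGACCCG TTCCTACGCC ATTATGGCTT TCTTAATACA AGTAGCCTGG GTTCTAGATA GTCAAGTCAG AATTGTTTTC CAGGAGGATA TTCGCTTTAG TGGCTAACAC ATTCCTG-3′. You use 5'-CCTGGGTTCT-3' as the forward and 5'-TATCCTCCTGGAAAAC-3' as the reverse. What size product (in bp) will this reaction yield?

45 bp

Scanning the template, CCTGGGTTCT occurs at positions 76–85; this primer anneals to the bottom strand there with its 3' end pointing downstream.
The reverse primer's reverse complement is GTTTTCCAGGAGGATA, which matches the template at positions 105–120.
The product runs from position 76 to position 120, so its length is 120 − 76 + 1 = 45 bp.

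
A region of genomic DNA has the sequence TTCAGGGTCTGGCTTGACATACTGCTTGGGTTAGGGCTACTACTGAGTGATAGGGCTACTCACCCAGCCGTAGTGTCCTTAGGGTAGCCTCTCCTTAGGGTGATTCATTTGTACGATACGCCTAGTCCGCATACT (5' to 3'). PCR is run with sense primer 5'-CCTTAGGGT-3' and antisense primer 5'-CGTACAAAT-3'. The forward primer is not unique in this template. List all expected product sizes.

The forward primer CCTTAGGGT matches the top strand at positions 77–85, 93–101.
The reverse primer's reverse complement is ATTTGTACG, matching at positions 107–115.
Each forward site pairs with the reverse site to give a product ending at position 115: sizes 39, 23 bp.

39 bp, 23 bp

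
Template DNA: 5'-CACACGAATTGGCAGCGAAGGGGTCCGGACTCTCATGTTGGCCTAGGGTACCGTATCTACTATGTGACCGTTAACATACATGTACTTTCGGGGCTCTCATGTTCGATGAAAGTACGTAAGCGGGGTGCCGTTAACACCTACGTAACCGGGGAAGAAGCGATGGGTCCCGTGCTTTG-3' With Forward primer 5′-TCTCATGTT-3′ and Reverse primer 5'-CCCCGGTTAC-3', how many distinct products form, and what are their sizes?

The forward primer TCTCATGTT matches the top strand at positions 31–39, 95–103.
The reverse primer's reverse complement is GTAACCGGGG, matching at positions 142–151.
Each forward site pairs with the reverse site to give a product ending at position 151: sizes 121, 57 bp.

Two products: 121 bp, 57 bp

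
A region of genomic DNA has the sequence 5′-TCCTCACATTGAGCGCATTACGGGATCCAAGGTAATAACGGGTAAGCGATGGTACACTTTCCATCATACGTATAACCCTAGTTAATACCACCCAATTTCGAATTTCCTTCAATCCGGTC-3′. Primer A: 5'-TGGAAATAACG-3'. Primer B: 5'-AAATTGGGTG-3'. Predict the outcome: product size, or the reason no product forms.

Primer A (TGGAAATAACG) does not match the top strand, and its reverse complement CGTTATTTCCA does not match either.
With no annealing site for primer A, no amplification occurs.

No product — primer A has no binding site in the template.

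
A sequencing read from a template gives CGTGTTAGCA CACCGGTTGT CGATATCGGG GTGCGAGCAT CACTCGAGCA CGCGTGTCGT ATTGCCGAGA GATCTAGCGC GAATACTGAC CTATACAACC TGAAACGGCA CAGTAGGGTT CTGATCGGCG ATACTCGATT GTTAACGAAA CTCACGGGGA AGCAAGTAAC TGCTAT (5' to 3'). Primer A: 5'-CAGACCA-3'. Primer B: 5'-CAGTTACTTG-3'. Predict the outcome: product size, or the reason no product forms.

No product — primer A has no binding site in the template.

Primer A (CAGACCA) does not match the top strand, and its reverse complement TGGTCTG does not match either.
With no annealing site for primer A, no amplification occurs.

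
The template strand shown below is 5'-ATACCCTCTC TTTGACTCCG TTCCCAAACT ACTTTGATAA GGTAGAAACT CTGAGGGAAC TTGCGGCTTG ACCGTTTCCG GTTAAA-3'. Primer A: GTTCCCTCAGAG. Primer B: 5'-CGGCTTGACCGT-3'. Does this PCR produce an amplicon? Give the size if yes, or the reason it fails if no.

No product — the primers' 3' ends point away from each other.

Primer A (GTTCCCTCAGAG) has reverse complement CTCTGAGGGAAC, which matches the top strand at positions 49–60; primer A anneals to the top strand there with its 3' end pointing upstream toward position 49.
Primer B (CGGCTTGACCGT) matches the top strand directly at positions 64–75; it anneals to the bottom strand with its 3' end pointing downstream toward position 75.
The 3' ends diverge (primer A extends toward position 1, primer B toward position 86), so the primers never converge on a shared product.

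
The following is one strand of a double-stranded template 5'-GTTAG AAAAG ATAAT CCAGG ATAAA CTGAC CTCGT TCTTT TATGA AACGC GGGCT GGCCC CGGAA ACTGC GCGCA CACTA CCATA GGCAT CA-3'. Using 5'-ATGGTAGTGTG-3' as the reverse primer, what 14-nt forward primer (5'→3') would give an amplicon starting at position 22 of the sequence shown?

5'-TAAACTGACCTCGT-3'

The reverse primer's reverse complement CACACTACCAT matches the template at positions 74–84; the product starts at position 22.
The forward primer is identical to the top strand over positions 22–35: TAAACTGACCTCGT.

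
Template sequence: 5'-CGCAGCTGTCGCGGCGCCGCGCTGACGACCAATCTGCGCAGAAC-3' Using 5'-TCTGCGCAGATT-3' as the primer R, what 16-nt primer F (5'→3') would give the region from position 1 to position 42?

The reverse primer's reverse complement AATCTGCGCAGA matches the template at positions 31–42; the product starts at position 1.
The forward primer is identical to the top strand over positions 1–16: CGCAGCTGTCGCGGCG.

5'-CGCAGCTGTCGCGGCG-3'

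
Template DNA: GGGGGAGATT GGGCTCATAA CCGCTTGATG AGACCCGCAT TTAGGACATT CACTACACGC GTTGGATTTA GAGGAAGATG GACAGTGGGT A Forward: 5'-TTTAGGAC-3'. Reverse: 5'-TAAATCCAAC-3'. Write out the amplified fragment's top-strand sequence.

5'-TTTAGGACATTCACTACACGCGTTGGATTTA-3'

Scanning the template, TTTAGGAC occurs at positions 40–47; this primer anneals to the bottom strand there with its 3' end pointing downstream.
Reverse complement of the reverse primer: GTTGGATTTA. This occurs on the top strand at positions 61–70.
The product is the template from position 40 through 70 (31 bp).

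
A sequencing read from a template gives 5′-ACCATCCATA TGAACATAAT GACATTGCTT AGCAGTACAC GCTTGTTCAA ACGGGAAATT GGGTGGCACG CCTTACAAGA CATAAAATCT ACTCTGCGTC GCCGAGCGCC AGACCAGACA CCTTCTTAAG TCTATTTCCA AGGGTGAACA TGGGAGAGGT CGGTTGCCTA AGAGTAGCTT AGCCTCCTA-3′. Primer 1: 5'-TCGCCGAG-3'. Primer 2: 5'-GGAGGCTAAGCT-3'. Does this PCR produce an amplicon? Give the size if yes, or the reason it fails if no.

Yes — an 89 bp product.

Primer 1 (TCGCCGAG) matches the top strand at positions 99–106; it acts as a forward primer.
Primer 2's reverse complement is AGCTTAGCCTCC, matching the top strand at positions 176–187; it acts as a reverse primer.
The 3' ends face each other across positions 99–187, giving an 89 bp product.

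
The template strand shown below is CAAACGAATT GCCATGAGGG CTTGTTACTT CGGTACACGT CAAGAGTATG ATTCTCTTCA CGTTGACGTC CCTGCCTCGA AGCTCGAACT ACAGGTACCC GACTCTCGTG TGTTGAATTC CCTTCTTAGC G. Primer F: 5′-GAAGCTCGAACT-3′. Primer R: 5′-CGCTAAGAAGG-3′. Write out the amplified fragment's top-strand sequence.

5'-GAAGCTCGAACTACAGGTACCCGACTCTCGTGTGTTGAATTCCCTTCTTAGCG-3'

Forward primer GAAGCTCGAACT is found on the top strand at positions 79–90.
Reverse complement of the reverse primer: CCTTCTTAGCG. This occurs on the top strand at positions 121–131.
The product is the template from position 79 through 131 (53 bp).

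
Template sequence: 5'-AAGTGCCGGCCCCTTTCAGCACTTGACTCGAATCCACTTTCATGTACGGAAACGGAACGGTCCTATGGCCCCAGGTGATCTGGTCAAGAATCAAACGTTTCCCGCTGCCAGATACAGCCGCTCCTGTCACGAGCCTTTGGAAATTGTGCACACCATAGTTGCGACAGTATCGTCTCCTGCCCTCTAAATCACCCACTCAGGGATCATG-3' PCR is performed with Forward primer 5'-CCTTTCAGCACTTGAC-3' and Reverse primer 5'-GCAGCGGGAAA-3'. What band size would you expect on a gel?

Scanning the template, CCTTTCAGCACTTGAC occurs at positions 12–27; this primer anneals to the bottom strand there with its 3' end pointing downstream.
Reverse complement of the reverse primer: TTTCCCGCTGC. This occurs on the top strand at positions 98–108.
Amplicon spans positions 12–108: 97 bp.

97 bp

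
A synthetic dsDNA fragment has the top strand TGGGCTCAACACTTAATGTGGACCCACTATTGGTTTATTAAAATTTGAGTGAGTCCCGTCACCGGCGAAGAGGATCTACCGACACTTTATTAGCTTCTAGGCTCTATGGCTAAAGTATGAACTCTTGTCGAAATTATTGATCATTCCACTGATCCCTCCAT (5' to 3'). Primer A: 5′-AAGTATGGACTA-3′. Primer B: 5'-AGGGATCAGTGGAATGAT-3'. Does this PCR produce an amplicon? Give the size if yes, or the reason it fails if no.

No product — primer A has no binding site in the template.

Primer A (AAGTATGGACTA) does not match the top strand, and its reverse complement TAGTCCATACTT does not match either.
With no annealing site for primer A, no amplification occurs.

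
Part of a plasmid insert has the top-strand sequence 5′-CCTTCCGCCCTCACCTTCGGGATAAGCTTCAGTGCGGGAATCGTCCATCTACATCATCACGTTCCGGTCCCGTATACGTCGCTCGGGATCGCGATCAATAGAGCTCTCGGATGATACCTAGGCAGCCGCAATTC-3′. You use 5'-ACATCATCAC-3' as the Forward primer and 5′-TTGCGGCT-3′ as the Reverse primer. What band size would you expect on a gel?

Scanning the template, ACATCATCAC occurs at positions 51–60; this primer anneals to the bottom strand there with its 3' end pointing downstream.
The reverse primer's reverse complement is AGCCGCAA, which matches the template at positions 124–131.
Amplicon spans positions 51–131: 81 bp.

81 bp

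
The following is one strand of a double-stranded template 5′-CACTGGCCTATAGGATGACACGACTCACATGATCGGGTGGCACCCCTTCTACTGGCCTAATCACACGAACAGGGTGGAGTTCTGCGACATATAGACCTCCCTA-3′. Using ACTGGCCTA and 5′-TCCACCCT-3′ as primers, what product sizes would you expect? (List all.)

The forward primer ACTGGCCTA matches the top strand at positions 2–10, 51–59.
The reverse primer's reverse complement is AGGGTGGA, matching at positions 71–78.
Each forward site pairs with the reverse site to give a product ending at position 78: sizes 77, 28 bp.

77 bp, 28 bp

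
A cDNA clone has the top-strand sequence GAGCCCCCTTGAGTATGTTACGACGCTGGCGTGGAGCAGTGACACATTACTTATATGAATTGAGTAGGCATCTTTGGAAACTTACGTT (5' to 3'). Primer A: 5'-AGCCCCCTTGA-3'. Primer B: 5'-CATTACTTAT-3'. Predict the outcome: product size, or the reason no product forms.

Primer A (AGCCCCCTTGA) matches the top strand at positions 2–12 (3' end points downstream).
Primer B (CATTACTTAT) also matches the top strand directly, at positions 45–54 — its reverse complement ATAAGTAATG is not present.
Both primers anneal to the bottom strand with 3' ends pointing the same way, so neither can prime synthesis back toward the other.

No product — both primers anneal to the same strand and extend in the same direction.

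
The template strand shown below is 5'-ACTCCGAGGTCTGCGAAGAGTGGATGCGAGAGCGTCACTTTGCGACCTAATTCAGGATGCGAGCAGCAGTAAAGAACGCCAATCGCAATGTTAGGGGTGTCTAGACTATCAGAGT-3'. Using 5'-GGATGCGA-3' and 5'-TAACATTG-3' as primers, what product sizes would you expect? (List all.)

The forward primer GGATGCGA matches the top strand at positions 22–29, 55–62.
The reverse primer's reverse complement is CAATGTTA, matching at positions 86–93.
Each forward site pairs with the reverse site to give a product ending at position 93: sizes 72, 39 bp.

72 bp, 39 bp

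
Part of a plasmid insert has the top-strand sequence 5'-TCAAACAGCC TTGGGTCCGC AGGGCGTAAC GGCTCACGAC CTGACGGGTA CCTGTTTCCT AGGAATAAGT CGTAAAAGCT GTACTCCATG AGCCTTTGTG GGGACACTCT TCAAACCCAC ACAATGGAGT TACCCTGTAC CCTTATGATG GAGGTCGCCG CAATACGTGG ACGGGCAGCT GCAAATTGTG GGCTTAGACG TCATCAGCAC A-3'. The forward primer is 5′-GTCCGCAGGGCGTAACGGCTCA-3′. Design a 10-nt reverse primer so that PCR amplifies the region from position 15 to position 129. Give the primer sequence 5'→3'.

5'-CTCCATTGTG-3'

The product's 3' end on the top strand is position 129.
The reverse primer anneals to the top strand over positions 120–129, i.e. to CACAATGGAG.
Its sequence written 5'→3' is the reverse complement: CTCCATTGTG.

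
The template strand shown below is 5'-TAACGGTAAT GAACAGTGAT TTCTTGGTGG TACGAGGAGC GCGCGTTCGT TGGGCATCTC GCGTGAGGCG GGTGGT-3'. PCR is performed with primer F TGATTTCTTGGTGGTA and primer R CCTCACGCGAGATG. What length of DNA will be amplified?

The forward primer matches the template at positions 17–32.
Reverse complement of the reverse primer: CATCTCGCGTGAGG. This occurs on the top strand at positions 55–68.
The product runs from position 17 to position 68, so its length is 68 − 17 + 1 = 52 bp.

52 bp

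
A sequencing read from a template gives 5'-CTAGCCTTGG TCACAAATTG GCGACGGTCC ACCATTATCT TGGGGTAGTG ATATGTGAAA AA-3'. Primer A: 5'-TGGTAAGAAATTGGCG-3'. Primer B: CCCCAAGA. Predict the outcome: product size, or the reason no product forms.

No product — primer A has no binding site in the template.

Primer A (TGGTAAGAAATTGGCG) does not match the top strand, and its reverse complement CGCCAATTTCTTACCA does not match either.
With no annealing site for primer A, no amplification occurs.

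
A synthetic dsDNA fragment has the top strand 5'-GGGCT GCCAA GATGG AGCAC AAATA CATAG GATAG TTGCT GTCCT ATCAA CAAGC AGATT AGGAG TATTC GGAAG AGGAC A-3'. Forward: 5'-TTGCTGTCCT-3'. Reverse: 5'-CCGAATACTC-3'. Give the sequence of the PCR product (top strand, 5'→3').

Forward primer TTGCTGTCCT is found on the top strand at positions 36–45.
The reverse primer's reverse complement is GAGTATTCGG, which matches the template at positions 63–72.
The product is the template from position 36 through 72 (37 bp).

5'-TTGCTGTCCTATCAACAAGCAGATTAGGAGTATTCGG-3'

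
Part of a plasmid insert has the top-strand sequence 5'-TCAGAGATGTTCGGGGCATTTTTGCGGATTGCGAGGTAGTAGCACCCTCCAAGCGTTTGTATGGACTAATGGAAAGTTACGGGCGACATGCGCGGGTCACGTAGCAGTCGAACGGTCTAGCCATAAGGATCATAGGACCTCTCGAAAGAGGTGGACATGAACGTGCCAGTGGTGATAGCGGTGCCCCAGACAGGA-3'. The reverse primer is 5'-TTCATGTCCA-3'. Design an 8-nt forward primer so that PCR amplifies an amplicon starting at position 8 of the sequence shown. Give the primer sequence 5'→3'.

5'-TGTTCGGG-3'

The reverse primer's reverse complement TGGACATGAA matches the template at positions 152–161; the product starts at position 8.
The forward primer is identical to the top strand over positions 8–15: TGTTCGGG.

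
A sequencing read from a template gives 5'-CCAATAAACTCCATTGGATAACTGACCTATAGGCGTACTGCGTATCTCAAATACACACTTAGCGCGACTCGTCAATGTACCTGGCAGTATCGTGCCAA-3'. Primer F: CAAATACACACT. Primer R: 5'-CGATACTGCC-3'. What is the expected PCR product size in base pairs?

Scanning the template, CAAATACACACT occurs at positions 48–59; this primer anneals to the bottom strand there with its 3' end pointing downstream.
Taking the reverse complement of CGATACTGCC gives GGCAGTATCG, found at positions 83–92 on the template; the primer anneals here to the top strand with its 3' end pointing upstream.
Product length = (reverse-primer end) − (forward-primer start) + 1 = 92 − 48 + 1 = 45 bp.

45 bp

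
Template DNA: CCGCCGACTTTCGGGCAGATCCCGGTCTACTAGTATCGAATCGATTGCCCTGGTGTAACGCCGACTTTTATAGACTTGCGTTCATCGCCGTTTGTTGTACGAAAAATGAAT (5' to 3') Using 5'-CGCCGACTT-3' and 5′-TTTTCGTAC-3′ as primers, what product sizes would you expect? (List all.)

104 bp, 47 bp

The forward primer CGCCGACTT matches the top strand at positions 2–10, 59–67.
The reverse primer's reverse complement is GTACGAAAA, matching at positions 97–105.
Each forward site pairs with the reverse site to give a product ending at position 105: sizes 104, 47 bp.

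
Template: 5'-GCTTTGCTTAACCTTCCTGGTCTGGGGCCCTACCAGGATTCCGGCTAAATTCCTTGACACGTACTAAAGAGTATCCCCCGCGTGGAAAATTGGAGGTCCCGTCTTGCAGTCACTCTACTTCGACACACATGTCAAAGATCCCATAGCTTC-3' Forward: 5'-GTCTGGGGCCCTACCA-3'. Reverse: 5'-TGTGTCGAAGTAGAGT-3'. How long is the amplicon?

The forward primer matches the template at positions 20–35.
Reverse complement of the reverse primer: ACTCTACTTCGACACA. This occurs on the top strand at positions 112–127.
Product length = (reverse-primer end) − (forward-primer start) + 1 = 127 − 20 + 1 = 108 bp.

108 bp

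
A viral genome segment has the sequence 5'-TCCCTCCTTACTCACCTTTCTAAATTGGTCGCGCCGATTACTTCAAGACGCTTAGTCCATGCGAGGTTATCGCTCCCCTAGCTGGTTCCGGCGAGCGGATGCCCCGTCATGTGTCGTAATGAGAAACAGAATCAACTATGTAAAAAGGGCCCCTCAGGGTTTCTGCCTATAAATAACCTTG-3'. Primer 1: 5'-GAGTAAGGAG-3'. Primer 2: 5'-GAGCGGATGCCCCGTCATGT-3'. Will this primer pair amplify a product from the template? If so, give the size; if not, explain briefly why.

Primer 1 (GAGTAAGGAG) has reverse complement CTCCTTACTC, which matches the top strand at positions 4–13; primer 1 anneals to the top strand there with its 3' end pointing upstream toward position 4.
Primer 2 (GAGCGGATGCCCCGTCATGT) matches the top strand directly at positions 93–112; it anneals to the bottom strand with its 3' end pointing downstream toward position 112.
The 3' ends diverge (primer 1 extends toward position 1, primer 2 toward position 181), so the primers never converge on a shared product.

No product — the primers' 3' ends point away from each other.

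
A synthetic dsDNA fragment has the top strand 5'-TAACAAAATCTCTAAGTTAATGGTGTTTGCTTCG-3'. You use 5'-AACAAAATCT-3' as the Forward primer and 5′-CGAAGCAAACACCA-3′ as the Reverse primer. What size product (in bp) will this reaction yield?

33 bp

The forward primer matches the template at positions 2–11.
The reverse primer's reverse complement is TGGTGTTTGCTTCG, which matches the template at positions 21–34.
Product length = (reverse-primer end) − (forward-primer start) + 1 = 34 − 2 + 1 = 33 bp.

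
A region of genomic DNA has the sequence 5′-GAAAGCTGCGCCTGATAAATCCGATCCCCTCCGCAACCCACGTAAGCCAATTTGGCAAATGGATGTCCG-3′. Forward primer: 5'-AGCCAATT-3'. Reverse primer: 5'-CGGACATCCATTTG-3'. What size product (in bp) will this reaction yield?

Forward primer AGCCAATT is found on the top strand at positions 45–52.
Reverse complement of the reverse primer: CAAATGGATGTCCG. This occurs on the top strand at positions 56–69.
The product runs from position 45 to position 69, so its length is 69 − 45 + 1 = 25 bp.

25 bp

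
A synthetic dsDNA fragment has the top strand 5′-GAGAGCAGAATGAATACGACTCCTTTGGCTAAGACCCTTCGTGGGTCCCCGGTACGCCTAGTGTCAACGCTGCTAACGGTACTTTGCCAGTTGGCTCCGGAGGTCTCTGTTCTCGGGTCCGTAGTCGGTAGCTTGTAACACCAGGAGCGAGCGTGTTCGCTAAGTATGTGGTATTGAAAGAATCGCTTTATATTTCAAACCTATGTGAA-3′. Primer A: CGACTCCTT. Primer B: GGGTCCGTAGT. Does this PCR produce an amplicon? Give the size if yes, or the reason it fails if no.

Primer A (CGACTCCTT) matches the top strand at positions 17–25 (3' end points downstream).
Primer B (GGGTCCGTAGT) also matches the top strand directly, at positions 115–125 — its reverse complement ACTACGGACCC is not present.
Both primers anneal to the bottom strand with 3' ends pointing the same way, so neither can prime synthesis back toward the other.

No product — both primers anneal to the same strand and extend in the same direction.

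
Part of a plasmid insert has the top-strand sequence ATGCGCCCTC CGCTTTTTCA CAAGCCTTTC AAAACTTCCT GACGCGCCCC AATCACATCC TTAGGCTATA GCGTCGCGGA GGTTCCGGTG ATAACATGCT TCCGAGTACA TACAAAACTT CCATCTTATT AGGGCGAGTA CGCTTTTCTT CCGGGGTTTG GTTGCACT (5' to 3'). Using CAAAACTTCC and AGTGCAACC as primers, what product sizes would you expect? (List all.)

The forward primer CAAAACTTCC matches the top strand at positions 30–39, 113–122.
The reverse primer's reverse complement is GGTTGCACT, matching at positions 160–168.
Each forward site pairs with the reverse site to give a product ending at position 168: sizes 139, 56 bp.

139 bp, 56 bp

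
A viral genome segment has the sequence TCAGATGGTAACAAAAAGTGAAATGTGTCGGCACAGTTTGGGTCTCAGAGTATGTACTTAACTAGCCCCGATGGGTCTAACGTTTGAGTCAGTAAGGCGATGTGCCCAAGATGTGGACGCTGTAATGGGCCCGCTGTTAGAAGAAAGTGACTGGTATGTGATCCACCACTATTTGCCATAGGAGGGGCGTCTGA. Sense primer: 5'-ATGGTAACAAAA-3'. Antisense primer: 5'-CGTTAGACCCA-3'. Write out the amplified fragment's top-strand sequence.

The forward primer matches the template at positions 5–16.
Reverse complement of the reverse primer: TGGGTCTAACG. This occurs on the top strand at positions 72–82.
The product is the template from position 5 through 82 (78 bp).

5'-ATGGTAACAAAAAGTGAAATGTGTCGGCACAGTTTGGGTCTCAGAGTATGTACTTAACTAGCCCCGATGGGTCTAACG-3'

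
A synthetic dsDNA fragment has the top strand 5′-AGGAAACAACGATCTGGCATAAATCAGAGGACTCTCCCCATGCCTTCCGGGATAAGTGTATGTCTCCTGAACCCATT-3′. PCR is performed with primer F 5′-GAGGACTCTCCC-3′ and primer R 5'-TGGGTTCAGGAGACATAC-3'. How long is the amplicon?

49 bp

The forward primer matches the template at positions 27–38.
Taking the reverse complement of TGGGTTCAGGAGACATAC gives GTATGTCTCCTGAACCCA, found at positions 58–75 on the template; the primer anneals here to the top strand with its 3' end pointing upstream.
Product length = (reverse-primer end) − (forward-primer start) + 1 = 75 − 27 + 1 = 49 bp.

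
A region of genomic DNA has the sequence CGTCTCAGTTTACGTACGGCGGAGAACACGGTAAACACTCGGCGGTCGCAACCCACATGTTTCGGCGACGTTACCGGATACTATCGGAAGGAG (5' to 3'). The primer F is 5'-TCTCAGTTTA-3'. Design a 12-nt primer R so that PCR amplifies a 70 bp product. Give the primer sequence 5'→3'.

The forward primer binds at positions 3–12, so a 70 bp product ends at position 3 + 70 − 1 = 72.
The reverse primer anneals to the top strand over positions 61–72, i.e. to TTCGGCGACGTT.
Its sequence written 5'→3' is the reverse complement: AACGTCGCCGAA.

5'-AACGTCGCCGAA-3'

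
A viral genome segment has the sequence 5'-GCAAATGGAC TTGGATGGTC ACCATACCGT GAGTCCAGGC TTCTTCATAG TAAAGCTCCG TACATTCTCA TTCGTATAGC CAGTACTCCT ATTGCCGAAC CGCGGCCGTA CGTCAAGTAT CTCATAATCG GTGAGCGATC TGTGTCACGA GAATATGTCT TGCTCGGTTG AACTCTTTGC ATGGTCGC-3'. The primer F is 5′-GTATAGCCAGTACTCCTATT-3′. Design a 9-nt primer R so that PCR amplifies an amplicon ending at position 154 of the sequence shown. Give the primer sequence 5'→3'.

5'-ATTCTCGTG-3'

The forward primer binds at positions 74–93; the product's 3' end on the top strand is position 154.
The reverse primer anneals to the top strand over positions 146–154, i.e. to CACGAGAAT.
Its sequence written 5'→3' is the reverse complement: ATTCTCGTG.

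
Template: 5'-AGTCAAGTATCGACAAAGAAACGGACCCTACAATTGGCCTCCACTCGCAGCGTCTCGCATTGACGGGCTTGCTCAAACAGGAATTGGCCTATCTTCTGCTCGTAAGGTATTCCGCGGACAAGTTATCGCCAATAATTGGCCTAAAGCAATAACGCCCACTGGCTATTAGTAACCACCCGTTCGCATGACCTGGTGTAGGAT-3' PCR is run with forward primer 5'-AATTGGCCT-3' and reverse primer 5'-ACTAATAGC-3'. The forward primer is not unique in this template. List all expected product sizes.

139 bp, 89 bp, 37 bp

The forward primer AATTGGCCT matches the top strand at positions 32–40, 82–90, 134–142.
The reverse primer's reverse complement is GCTATTAGT, matching at positions 162–170.
Each forward site pairs with the reverse site to give a product ending at position 170: sizes 139, 89, 37 bp.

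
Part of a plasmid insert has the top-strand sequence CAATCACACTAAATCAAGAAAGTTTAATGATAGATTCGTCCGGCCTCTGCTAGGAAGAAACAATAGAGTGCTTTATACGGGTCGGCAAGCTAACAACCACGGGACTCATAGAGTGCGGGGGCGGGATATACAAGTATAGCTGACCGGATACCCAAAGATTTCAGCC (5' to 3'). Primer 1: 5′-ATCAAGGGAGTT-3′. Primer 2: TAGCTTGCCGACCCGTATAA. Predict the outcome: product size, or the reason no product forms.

Primer 1 (ATCAAGGGAGTT) does not match the top strand, and its reverse complement AACTCCCTTGAT does not match either.
With no annealing site for primer 1, no amplification occurs.

No product — primer 1 has no binding site in the template.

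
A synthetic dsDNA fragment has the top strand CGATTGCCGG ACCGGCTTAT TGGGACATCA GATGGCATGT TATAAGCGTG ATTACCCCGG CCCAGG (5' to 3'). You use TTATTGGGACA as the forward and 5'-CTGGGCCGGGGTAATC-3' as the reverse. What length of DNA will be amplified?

Scanning the template, TTATTGGGACA occurs at positions 17–27; this primer anneals to the bottom strand there with its 3' end pointing downstream.
Taking the reverse complement of CTGGGCCGGGGTAATC gives GATTACCCCGGCCCAG, found at positions 50–65 on the template; the primer anneals here to the top strand with its 3' end pointing upstream.
Product length = (reverse-primer end) − (forward-primer start) + 1 = 65 − 17 + 1 = 49 bp.

49 bp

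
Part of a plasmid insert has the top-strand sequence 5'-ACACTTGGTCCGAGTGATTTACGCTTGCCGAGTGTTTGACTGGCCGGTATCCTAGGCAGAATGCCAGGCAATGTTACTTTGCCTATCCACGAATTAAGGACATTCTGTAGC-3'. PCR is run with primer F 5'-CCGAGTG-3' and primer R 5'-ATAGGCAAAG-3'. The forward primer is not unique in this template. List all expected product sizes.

The forward primer CCGAGTG matches the top strand at positions 10–16, 28–34.
The reverse primer's reverse complement is CTTTGCCTAT, matching at positions 77–86.
Each forward site pairs with the reverse site to give a product ending at position 86: sizes 77, 59 bp.

77 bp, 59 bp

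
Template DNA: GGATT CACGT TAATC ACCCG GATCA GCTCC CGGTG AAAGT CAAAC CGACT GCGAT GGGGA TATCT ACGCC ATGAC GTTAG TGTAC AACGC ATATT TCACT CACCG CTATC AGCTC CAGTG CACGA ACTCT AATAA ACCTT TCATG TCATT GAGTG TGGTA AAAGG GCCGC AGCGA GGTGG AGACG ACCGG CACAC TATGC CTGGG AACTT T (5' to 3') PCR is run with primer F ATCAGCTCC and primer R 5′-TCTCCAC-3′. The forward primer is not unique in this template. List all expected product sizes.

162 bp, 76 bp

The forward primer ATCAGCTCC matches the top strand at positions 22–30, 108–116.
The reverse primer's reverse complement is GTGGAGA, matching at positions 177–183.
Each forward site pairs with the reverse site to give a product ending at position 183: sizes 162, 76 bp.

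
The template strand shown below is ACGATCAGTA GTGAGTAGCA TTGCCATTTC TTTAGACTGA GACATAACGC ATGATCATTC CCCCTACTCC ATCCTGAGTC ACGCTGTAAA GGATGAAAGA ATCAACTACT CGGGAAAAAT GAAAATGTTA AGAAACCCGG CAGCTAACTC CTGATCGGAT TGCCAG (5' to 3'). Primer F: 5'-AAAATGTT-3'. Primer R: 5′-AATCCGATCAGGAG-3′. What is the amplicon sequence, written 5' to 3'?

Forward primer AAAATGTT is found on the top strand at positions 122–129.
Reverse complement of the reverse primer: CTCCTGATCGGATT. This occurs on the top strand at positions 148–161.
The product is the template from position 122 through 161 (40 bp).

5'-AAAATGTTAAGAAACCCGGCAGCTAACTCCTGATCGGATT-3'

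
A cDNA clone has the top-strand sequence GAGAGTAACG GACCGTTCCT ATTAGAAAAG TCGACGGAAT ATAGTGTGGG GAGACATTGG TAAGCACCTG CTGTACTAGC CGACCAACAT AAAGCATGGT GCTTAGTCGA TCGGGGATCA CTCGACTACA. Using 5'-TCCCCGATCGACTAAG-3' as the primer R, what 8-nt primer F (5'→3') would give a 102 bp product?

The reverse primer's reverse complement CTTAGTCGATCGGGGA matches the template at positions 102–117, so the product ends at position 117.
A 102 bp product then starts at position 117 − 102 + 1 = 16.
The forward primer is identical to the top strand there: TTCCTATT.

5'-TTCCTATT-3'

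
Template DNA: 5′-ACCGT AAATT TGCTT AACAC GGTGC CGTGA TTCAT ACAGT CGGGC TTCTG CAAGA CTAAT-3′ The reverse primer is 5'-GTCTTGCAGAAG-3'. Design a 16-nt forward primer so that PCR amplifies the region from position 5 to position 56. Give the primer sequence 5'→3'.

The reverse primer's reverse complement CTTCTGCAAGAC matches the template at positions 45–56; the product starts at position 5.
The forward primer is identical to the top strand over positions 5–20: TAAATTTGCTTAACAC.

5'-TAAATTTGCTTAACAC-3'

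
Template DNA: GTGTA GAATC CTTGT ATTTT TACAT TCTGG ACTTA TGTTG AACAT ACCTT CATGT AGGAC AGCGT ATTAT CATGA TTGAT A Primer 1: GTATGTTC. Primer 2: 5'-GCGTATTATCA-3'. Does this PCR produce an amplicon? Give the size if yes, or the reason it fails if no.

No product — the primers' 3' ends point away from each other.

Primer 1 (GTATGTTC) has reverse complement GAACATAC, which matches the top strand at positions 40–47; primer 1 anneals to the top strand there with its 3' end pointing upstream toward position 40.
Primer 2 (GCGTATTATCA) matches the top strand directly at positions 62–72; it anneals to the bottom strand with its 3' end pointing downstream toward position 72.
The 3' ends diverge (primer 1 extends toward position 1, primer 2 toward position 81), so the primers never converge on a shared product.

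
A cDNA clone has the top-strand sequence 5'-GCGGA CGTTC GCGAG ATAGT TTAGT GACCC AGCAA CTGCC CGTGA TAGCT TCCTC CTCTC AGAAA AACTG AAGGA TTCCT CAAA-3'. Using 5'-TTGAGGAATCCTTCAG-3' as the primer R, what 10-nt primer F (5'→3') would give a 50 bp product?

The reverse primer's reverse complement CTGAAGGATTCCTCAA matches the template at positions 68–83, so the product ends at position 83.
A 50 bp product then starts at position 83 − 50 + 1 = 34.
The forward primer is identical to the top strand there: AACTGCCCGT.

5'-AACTGCCCGT-3'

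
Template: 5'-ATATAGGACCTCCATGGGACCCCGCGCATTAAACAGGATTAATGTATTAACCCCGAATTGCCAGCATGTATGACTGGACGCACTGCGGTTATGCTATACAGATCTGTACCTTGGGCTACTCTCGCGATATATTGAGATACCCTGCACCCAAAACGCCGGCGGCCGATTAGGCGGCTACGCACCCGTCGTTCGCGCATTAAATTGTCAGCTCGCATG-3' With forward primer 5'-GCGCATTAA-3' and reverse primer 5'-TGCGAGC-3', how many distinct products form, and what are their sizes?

The forward primer GCGCATTAA matches the top strand at positions 24–32, 192–200.
The reverse primer's reverse complement is GCTCGCA, matching at positions 208–214.
Each forward site pairs with the reverse site to give a product ending at position 214: sizes 191, 23 bp.

Two products: 191 bp, 23 bp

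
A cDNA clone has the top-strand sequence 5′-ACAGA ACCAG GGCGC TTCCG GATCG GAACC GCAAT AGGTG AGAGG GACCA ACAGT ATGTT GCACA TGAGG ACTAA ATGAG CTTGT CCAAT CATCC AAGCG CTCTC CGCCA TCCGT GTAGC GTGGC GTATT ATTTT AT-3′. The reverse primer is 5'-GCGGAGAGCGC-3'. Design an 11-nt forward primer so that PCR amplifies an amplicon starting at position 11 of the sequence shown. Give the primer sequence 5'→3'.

5'-GGCGCTTCCGG-3'

The reverse primer's reverse complement GCGCTCTCCGC matches the template at positions 98–108; the product starts at position 11.
The forward primer is identical to the top strand over positions 11–21: GGCGCTTCCGG.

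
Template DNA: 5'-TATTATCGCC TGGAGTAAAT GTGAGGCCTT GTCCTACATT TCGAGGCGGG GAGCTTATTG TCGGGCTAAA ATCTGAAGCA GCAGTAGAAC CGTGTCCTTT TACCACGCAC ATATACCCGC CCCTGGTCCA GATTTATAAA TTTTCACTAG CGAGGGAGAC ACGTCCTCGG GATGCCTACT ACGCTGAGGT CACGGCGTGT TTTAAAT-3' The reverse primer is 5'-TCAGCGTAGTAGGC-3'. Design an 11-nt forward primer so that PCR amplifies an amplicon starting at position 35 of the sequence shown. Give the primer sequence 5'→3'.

The reverse primer's reverse complement GCCTACTACGCTGA matches the template at positions 174–187; the product starts at position 35.
The forward primer is identical to the top strand over positions 35–45: TACATTTCGAG.

5'-TACATTTCGAG-3'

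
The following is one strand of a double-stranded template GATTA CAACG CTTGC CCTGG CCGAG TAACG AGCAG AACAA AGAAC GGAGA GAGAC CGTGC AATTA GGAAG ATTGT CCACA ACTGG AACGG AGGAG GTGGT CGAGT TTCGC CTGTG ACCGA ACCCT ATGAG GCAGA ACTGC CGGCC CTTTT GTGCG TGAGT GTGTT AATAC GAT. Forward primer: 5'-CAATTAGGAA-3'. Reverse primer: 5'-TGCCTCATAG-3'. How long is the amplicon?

74 bp

Forward primer CAATTAGGAA is found on the top strand at positions 60–69.
Taking the reverse complement of TGCCTCATAG gives CTATGAGGCA, found at positions 124–133 on the template; the primer anneals here to the top strand with its 3' end pointing upstream.
Product length = (reverse-primer end) − (forward-primer start) + 1 = 133 − 60 + 1 = 74 bp.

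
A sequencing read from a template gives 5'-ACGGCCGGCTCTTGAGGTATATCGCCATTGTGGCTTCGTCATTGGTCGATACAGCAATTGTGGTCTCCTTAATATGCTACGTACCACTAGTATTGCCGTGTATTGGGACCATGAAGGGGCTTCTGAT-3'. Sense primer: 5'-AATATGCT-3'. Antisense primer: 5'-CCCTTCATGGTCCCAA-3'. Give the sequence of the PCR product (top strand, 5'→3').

5'-AATATGCTACGTACCACTAGTATTGCCGTGTATTGGGACCATGAAGGG-3'

Scanning the template, AATATGCT occurs at positions 71–78; this primer anneals to the bottom strand there with its 3' end pointing downstream.
Taking the reverse complement of CCCTTCATGGTCCCAA gives TTGGGACCATGAAGGG, found at positions 103–118 on the template; the primer anneals here to the top strand with its 3' end pointing upstream.
The product is the template from position 71 through 118 (48 bp).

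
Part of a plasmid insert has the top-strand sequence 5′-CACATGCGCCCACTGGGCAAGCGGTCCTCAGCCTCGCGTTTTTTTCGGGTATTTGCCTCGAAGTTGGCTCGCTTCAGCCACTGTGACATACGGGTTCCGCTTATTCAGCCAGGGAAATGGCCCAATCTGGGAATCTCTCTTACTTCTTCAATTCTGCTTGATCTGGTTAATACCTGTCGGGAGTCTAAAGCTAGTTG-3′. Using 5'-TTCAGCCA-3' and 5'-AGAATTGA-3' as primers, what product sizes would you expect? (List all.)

83 bp, 52 bp

The forward primer TTCAGCCA matches the top strand at positions 73–80, 104–111.
The reverse primer's reverse complement is TCAATTCT, matching at positions 148–155.
Each forward site pairs with the reverse site to give a product ending at position 155: sizes 83, 52 bp.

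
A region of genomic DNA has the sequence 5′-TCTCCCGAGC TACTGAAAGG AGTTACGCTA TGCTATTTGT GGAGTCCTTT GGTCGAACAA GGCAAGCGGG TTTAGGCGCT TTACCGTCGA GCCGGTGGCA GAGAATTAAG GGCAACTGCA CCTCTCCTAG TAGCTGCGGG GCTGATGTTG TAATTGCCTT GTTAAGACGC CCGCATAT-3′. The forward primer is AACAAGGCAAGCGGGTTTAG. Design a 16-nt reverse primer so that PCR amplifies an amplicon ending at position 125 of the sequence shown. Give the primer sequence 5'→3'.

The forward primer binds at positions 56–75; the product's 3' end on the top strand is position 125.
The reverse primer anneals to the top strand over positions 110–125, i.e. to GGGCAACTGCACCTCT.
Its sequence written 5'→3' is the reverse complement: AGAGGTGCAGTTGCCC.

5'-AGAGGTGCAGTTGCCC-3'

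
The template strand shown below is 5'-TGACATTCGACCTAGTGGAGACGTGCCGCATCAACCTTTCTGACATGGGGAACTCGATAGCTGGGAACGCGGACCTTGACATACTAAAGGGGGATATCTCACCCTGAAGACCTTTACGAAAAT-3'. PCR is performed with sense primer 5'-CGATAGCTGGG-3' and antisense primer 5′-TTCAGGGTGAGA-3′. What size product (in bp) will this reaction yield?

The forward primer matches the template at positions 55–65.
The reverse primer's reverse complement is TCTCACCCTGAA, which matches the template at positions 97–108.
Product length = (reverse-primer end) − (forward-primer start) + 1 = 108 − 55 + 1 = 54 bp.

54 bp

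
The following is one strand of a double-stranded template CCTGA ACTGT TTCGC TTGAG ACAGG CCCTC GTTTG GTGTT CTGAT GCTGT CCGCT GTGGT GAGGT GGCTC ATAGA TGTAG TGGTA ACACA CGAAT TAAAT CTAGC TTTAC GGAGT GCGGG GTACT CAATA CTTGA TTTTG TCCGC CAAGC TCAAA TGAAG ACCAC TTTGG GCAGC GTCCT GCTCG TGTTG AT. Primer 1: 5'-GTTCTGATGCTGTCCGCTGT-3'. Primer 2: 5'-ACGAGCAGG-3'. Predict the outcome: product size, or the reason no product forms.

Yes — a 149 bp product.

Primer 1 (GTTCTGATGCTGTCCGCTGT) matches the top strand at positions 38–57; it acts as a forward primer.
Primer 2's reverse complement is CCTGCTCGT, matching the top strand at positions 178–186; it acts as a reverse primer.
The 3' ends face each other across positions 38–186, giving a 149 bp product.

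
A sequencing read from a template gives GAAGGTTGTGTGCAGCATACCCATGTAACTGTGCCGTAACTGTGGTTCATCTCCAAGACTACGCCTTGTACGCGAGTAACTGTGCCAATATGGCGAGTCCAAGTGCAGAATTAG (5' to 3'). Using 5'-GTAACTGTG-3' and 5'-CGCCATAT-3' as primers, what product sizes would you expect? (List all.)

The forward primer GTAACTGTG matches the top strand at positions 25–33, 36–44, 76–84.
The reverse primer's reverse complement is ATATGGCG, matching at positions 88–95.
Each forward site pairs with the reverse site to give a product ending at position 95: sizes 71, 60, 20 bp.

71 bp, 60 bp, 20 bp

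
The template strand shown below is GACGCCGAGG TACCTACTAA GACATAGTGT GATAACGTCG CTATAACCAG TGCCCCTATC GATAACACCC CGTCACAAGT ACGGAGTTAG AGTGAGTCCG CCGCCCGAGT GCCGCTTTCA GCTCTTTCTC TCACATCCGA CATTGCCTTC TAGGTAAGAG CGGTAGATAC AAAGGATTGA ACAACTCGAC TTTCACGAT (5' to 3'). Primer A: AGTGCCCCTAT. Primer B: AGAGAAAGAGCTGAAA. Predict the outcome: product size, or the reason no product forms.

Primer A (AGTGCCCCTAT) matches the top strand at positions 49–59; it acts as a forward primer.
Primer B's reverse complement is TTTCAGCTCTTTCTCT, matching the top strand at positions 116–131; it acts as a reverse primer.
The 3' ends face each other across positions 49–131, giving an 83 bp product.

Yes — an 83 bp product.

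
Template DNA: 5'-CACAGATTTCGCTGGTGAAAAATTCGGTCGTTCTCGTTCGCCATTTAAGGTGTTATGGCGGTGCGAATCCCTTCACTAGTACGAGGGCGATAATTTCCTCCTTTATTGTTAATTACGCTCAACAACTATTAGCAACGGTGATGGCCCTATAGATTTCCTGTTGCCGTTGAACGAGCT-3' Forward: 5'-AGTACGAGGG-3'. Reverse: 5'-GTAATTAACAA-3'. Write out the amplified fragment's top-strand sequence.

The forward primer matches the template at positions 78–87.
The reverse primer's reverse complement is TTGTTAATTAC, which matches the template at positions 106–116.
The product is the template from position 78 through 116 (39 bp).

5'-AGTACGAGGGCGATAATTTCCTCCTTTATTGTTAATTAC-3'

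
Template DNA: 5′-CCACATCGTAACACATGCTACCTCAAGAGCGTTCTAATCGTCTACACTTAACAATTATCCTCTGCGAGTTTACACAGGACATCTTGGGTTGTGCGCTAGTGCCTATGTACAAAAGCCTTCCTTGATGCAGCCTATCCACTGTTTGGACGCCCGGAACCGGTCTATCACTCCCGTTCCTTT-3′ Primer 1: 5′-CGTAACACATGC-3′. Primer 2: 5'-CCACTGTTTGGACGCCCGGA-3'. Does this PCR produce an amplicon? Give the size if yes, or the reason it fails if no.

Primer 1 (CGTAACACATGC) matches the top strand at positions 7–18 (3' end points downstream).
Primer 2 (CCACTGTTTGGACGCCCGGA) also matches the top strand directly, at positions 136–155 — its reverse complement TCCGGGCGTCCAAACAGTGG is not present.
Both primers anneal to the bottom strand with 3' ends pointing the same way, so neither can prime synthesis back toward the other.

No product — both primers anneal to the same strand and extend in the same direction.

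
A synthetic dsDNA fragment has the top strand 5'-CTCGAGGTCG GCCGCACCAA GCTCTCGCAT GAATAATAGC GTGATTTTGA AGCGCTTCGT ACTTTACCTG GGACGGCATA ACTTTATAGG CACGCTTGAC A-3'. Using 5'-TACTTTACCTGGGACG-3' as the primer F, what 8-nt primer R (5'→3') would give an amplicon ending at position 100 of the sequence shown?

5'-GTCAAGCG-3'

The forward primer binds at positions 60–75; the product's 3' end on the top strand is position 100.
The reverse primer anneals to the top strand over positions 93–100, i.e. to CGCTTGAC.
Its sequence written 5'→3' is the reverse complement: GTCAAGCG.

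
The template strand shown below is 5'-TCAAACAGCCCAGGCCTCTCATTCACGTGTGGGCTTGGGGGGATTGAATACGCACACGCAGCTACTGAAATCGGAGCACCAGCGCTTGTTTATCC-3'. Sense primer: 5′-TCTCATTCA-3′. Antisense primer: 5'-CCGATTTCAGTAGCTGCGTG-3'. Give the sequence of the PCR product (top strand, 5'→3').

Scanning the template, TCTCATTCA occurs at positions 17–25; this primer anneals to the bottom strand there with its 3' end pointing downstream.
The reverse primer's reverse complement is CACGCAGCTACTGAAATCGG, which matches the template at positions 55–74.
The product is the template from position 17 through 74 (58 bp).

5'-TCTCATTCACGTGTGGGCTTGGGGGGATTGAATACGCACACGCAGCTACTGAAATCGG-3'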